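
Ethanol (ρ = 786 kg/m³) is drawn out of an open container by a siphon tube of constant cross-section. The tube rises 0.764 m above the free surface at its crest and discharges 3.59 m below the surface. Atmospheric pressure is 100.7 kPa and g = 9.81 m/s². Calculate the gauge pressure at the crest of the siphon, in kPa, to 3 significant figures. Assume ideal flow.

P_gauge = -33.6 kPa

From the surface to the outlet (both open to atmosphere, surface at rest): v = √(2g·h_out) = √(2·9.81·3.59) = 8.39 m/s.
The bore is uniform, so the speed at the crest is the same v. Bernoulli surface→crest: P_atm = P_top + ½ρv² + ρg·h_top.
P_top = 100700 − ½·786·8.39² − 786·9.81·0.764 = 67100 Pa. So P_gauge = P_top − P_atm = -33600 Pa.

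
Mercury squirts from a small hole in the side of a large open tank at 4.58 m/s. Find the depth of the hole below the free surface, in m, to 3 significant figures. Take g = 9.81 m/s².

Torricelli: v = √(2gh), so h = v²/(2g).
h = 4.58²/(2·9.81) = 21.0/19.62 = 1.07 m.

1.07 m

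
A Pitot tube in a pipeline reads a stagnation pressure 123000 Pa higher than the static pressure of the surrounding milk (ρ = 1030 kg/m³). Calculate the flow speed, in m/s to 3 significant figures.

v ≈ 15.5 m/s

The dynamic pressure equals the rise in static pressure at the stagnation point: ΔP = ½ρv².
v = √(2ΔP/ρ) = √(2·123000/1030) = 15.5 m/s.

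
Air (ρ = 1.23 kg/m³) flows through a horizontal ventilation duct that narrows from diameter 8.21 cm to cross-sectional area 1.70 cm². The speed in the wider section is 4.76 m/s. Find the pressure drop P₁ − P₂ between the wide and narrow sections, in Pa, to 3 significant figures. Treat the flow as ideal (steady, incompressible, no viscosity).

ΔP ≈ 13500 Pa

Continuity gives A₁v₁ = A₂v₂, so v₂ = (52.9 cm²)/(1.70 cm²) × 4.76 m/s = 148 m/s.
With no height change, Bernoulli's equation is P₁ + ½ρv₁² = P₂ + ½ρv₂².
P₁ − P₂ = ½·1.23·(148² − 4.76²) = ½·1.23·21900 = 13500 Pa.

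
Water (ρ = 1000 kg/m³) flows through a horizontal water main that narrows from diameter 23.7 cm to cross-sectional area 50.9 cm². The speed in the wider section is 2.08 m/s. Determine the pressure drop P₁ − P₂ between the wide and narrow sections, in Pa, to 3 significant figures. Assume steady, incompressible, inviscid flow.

By continuity, v₂ = v₁·A₁/A₂ = 2.08·(441/50.9) = 18.0 m/s.
Bernoulli (h₁ = h₂): P₁ − P₂ = ½ρ(v₂² − v₁²).
P₁ − P₂ = ½·1000·(18.0² − 2.08²) = ½·1000·321 = 160000 Pa.

160000 Pa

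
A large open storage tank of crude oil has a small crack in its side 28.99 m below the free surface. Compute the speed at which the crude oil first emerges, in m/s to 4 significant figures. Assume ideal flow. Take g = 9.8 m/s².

v ≈ 23.84 m/s

Torricelli's result v = √(2gh) gives v = √(2·9.8·28.99) = 23.84 m/s.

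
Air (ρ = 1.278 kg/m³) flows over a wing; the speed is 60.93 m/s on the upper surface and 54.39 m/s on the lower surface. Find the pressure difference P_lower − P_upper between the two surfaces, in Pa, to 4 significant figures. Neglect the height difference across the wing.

The pressure is lower where the speed is higher: ΔP = ½ρ(v_up² − v_low²).
ΔP = ½·1.278·(60.93² − 54.39²) = 481.9 Pa.

ΔP = 481.9 Pa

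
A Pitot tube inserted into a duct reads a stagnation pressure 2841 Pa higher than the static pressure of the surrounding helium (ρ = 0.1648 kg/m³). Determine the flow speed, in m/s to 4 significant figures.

The dynamic pressure equals the rise in static pressure at the stagnation point: ΔP = ½ρv².
v = √(2ΔP/ρ) = √(2·2841/0.1648) = 185.7 m/s.

v = 185.7 m/s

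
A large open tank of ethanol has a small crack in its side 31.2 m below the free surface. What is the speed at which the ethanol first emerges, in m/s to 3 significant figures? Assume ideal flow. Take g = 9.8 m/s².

Bernoulli from surface to hole (P equal, v_surface ≈ 0): v = √(2gh) = √(2×9.8×31.2) = 24.7 m/s.

24.7 m/s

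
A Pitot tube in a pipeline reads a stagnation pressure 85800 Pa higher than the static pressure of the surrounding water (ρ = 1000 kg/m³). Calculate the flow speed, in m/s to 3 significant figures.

The dynamic pressure equals the rise in static pressure at the stagnation point: ΔP = ½ρv².
v = √(2ΔP/ρ) = √(2·85800/1000) = 13.1 m/s.

v ≈ 13.1 m/s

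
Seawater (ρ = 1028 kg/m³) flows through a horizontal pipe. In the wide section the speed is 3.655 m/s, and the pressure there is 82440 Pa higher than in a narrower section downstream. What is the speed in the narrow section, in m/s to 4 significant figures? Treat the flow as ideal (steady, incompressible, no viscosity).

13.18 m/s

Along the level pipe P + ½ρv² is conserved, hence v₂² = v₁² + 2(P₁ − P₂)/ρ.
v₂ = √(3.655² + 2·82440/1028) = √(13.36 + 160.4) = 13.18 m/s.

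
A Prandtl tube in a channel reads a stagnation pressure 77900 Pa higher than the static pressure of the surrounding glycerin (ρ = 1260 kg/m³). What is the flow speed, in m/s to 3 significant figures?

The dynamic pressure equals the rise in static pressure at the stagnation point: ΔP = ½ρv².
v = √(2ΔP/ρ) = √(2·77900/1260) = 11.1 m/s.

v ≈ 11.1 m/s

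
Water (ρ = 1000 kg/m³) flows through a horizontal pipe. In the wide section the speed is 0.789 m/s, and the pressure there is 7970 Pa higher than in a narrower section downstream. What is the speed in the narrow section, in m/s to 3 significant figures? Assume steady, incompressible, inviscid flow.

Horizontal Bernoulli: P₁ + ½ρv₁² = P₂ + ½ρv₂², so v₂² = v₁² + 2(P₁ − P₂)/ρ.
v₂ = √(0.789² + 2·7970/1000) = √(0.623 + 15.9) = 4.07 m/s.

v₂ ≈ 4.07 m/s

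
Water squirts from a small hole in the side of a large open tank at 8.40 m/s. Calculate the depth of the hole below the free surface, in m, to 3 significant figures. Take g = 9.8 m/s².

For a small hole in a large open tank, ½v² = gh, giving h = v²/(2g).
h = 8.40²/(2·9.8) = 70.6/19.60 = 3.60 m.

h ≈ 3.60 m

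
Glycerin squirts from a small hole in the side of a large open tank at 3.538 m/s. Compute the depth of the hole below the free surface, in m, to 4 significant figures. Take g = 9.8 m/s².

0.6386 m

For a small hole in a large open tank, ½v² = gh, giving h = v²/(2g).
h = 3.538²/(2·9.8) = 12.52/19.60 = 0.6386 m.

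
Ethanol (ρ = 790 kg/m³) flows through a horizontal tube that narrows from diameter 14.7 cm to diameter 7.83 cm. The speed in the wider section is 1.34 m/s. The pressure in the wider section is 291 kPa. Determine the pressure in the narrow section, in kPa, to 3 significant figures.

P₂ = 283 kPa

Mass conservation (A₁v₁ = A₂v₂) gives v₂ = 1.34 × 170/48.2 = 4.72 m/s.
Bernoulli (h₁ = h₂): P₁ − P₂ = ½ρ(v₂² − v₁²).
P₂ = P₁ − ½ρ(v₂² − v₁²) = 291000 − ½·790·(4.72² − 1.34²) = 291000 − 8100 = 283000 Pa.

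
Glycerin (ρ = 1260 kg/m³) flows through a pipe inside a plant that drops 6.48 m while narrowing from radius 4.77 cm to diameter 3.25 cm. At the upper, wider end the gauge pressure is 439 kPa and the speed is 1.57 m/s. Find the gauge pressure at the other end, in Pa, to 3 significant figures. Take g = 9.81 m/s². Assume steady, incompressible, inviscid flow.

Mass conservation (A₁v₁ = A₂v₂) gives v₂ = 1.57 × 71.5/8.30 = 13.5 m/s.
Applying Bernoulli between the two ends and solving for P₂: P₂ = P₁ + ½ρ(v₁² − v₂²) − ρgΔh.
P₂ = 439000 + ½·1260·(1.57² − 13.5²) − 1260·9.81·(−6.48) = 439000 + (-114000) − (-80100) = 405000 Pa.

405000 Pa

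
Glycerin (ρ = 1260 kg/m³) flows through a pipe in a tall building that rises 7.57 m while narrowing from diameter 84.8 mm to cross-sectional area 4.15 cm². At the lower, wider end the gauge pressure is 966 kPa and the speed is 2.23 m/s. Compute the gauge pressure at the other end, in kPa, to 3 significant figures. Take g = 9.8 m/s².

Continuity gives A₁v₁ = A₂v₂, so v₂ = (56.5 cm²)/(4.15 cm²) × 2.23 m/s = 30.3 m/s.
Applying Bernoulli between the two ends and solving for P₂: P₂ = P₁ + ½ρ(v₁² − v₂²) − ρgΔh.
P₂ = 966000 + ½·1260·(2.23² − 30.3²) − 1260·9.8·(+7.57) = 966000 + (-577000) − (93500) = 295000 Pa.

295 kPa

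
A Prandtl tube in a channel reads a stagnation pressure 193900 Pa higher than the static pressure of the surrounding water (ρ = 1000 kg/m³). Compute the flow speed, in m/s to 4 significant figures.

v ≈ 19.69 m/s

Bernoulli between the free stream and the stagnation point: ½ρv² = P_stag − P_static.
v = √(2ΔP/ρ) = √(2·193900/1000) = 19.69 m/s.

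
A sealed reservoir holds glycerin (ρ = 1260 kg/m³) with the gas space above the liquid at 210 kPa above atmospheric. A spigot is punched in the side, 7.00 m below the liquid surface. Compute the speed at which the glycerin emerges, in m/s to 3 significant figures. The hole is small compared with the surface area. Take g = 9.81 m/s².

Take point 1 at the surface (v₁ ≈ 0) and point 2 at the hole (at atmospheric pressure). Bernoulli: P₁ + ρg h = P_atm + ½ρv₂².
With P₁ − P_atm = 210000 Pa, v₂ = √(2gh + 2ΔP/ρ) = √(2·9.81·7.00 + 2·210000/1260) = 21.7 m/s.

21.7 m/s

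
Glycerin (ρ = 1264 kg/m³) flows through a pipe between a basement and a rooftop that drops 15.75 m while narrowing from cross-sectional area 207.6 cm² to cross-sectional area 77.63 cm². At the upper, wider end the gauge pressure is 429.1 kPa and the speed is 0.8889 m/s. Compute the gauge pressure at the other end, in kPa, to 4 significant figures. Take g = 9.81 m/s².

Mass conservation (A₁v₁ = A₂v₂) gives v₂ = 0.8889 × 207.6/77.63 = 2.377 m/s.
Bernoulli: P₁ + ½ρv₁² + ρg h₁ = P₂ + ½ρv₂² + ρg h₂, so P₂ = P₁ + ½ρ(v₁² − v₂²) − ρg(h₂ − h₁).
P₂ = 429100 + ½·1264·(0.8889² − 2.377²) − 1264·9.81·(−15.75) = 429100 + (-3072) − (-195300) = 621300 Pa.

621.3 kPa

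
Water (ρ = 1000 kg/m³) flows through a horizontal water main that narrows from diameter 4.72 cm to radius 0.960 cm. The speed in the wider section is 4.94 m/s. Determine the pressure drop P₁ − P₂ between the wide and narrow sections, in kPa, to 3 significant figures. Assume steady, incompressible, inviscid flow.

ΔP = 433 kPa

By continuity, v₂ = v₁·A₁/A₂ = 4.94·(17.5/2.90) = 29.9 m/s.
Bernoulli (h₁ = h₂): P₁ − P₂ = ½ρ(v₂² − v₁²).
P₁ − P₂ = ½·1000·(29.9² − 4.94²) = ½·1000·867 = 433000 Pa.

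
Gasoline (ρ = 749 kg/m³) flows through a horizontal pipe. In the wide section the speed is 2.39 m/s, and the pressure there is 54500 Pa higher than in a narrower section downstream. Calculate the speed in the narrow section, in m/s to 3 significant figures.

12.3 m/s

Along the level pipe P + ½ρv² is conserved, hence v₂² = v₁² + 2(P₁ − P₂)/ρ.
v₂ = √(2.39² + 2·54500/749) = √(5.71 + 146) = 12.3 m/s.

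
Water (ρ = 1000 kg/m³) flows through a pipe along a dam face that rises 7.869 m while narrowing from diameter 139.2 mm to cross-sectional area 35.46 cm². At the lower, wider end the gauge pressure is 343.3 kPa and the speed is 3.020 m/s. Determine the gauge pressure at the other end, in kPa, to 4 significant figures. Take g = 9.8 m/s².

P₂ ≈ 186.8 kPa

By continuity, v₂ = v₁·A₁/A₂ = 3.020·(152.2/35.46) = 12.96 m/s.
Energy conservation along the streamline gives P₂ = P₁ − ½ρ(v₂² − v₁²) − ρg(h₂ − h₁).
P₂ = 343300 + ½·1000·(3.020² − 12.96²) − 1000·9.8·(+7.869) = 343300 + (-79430) − (77120) = 186800 Pa.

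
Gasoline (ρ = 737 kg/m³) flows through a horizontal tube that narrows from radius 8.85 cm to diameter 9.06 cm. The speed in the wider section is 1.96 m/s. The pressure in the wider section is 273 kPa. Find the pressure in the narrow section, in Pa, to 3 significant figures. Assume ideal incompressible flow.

Mass conservation (A₁v₁ = A₂v₂) gives v₂ = 1.96 × 246/64.5 = 7.48 m/s.
With no height change, Bernoulli's equation is P₁ + ½ρv₁² = P₂ + ½ρv₂².
P₂ = P₁ − ½ρ(v₂² − v₁²) = 273000 − ½·737·(7.48² − 1.96²) = 273000 − 19200 = 254000 Pa.

P₂ ≈ 254000 Pa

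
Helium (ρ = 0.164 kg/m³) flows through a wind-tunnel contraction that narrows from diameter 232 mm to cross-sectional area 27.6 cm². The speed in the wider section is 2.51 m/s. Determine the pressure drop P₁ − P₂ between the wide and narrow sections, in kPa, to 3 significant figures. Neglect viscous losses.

ΔP ≈ 0.121 kPa

Continuity gives A₁v₁ = A₂v₂, so v₂ = (423 cm²)/(27.6 cm²) × 2.51 m/s = 38.4 m/s.
Bernoulli (h₁ = h₂): P₁ − P₂ = ½ρ(v₂² − v₁²).
P₁ − P₂ = ½·0.164·(38.4² − 2.51²) = ½·0.164·1470 = 121 Pa.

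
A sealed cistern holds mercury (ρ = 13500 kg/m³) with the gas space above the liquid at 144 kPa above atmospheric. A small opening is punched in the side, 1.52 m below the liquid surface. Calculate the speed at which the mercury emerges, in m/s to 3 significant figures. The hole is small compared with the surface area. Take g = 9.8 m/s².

Take point 1 at the surface (v₁ ≈ 0) and point 2 at the hole (at atmospheric pressure). Bernoulli: P₁ + ρg h = P_atm + ½ρv₂².
With P₁ − P_atm = 144000 Pa, v₂ = √(2gh + 2ΔP/ρ) = √(2·9.8·1.52 + 2·144000/13500) = 7.15 m/s.

v ≈ 7.15 m/s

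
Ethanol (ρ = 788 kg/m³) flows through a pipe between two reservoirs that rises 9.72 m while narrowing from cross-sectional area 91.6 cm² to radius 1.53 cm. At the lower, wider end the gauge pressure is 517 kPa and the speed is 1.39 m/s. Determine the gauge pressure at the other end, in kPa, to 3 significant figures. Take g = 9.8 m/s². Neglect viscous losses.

By continuity, v₂ = v₁·A₁/A₂ = 1.39·(91.6/7.35) = 17.3 m/s.
Applying Bernoulli between the two ends and solving for P₂: P₂ = P₁ + ½ρ(v₁² − v₂²) − ρgΔh.
P₂ = 517000 + ½·788·(1.39² − 17.3²) − 788·9.8·(+9.72) = 517000 + (-117000) − (75100) = 325000 Pa.

P₂ ≈ 325 kPa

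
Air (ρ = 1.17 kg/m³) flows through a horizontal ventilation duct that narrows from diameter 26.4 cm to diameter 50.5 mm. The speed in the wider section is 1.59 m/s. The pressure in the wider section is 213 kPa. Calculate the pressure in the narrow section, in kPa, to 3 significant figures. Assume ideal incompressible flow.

By continuity, v₂ = v₁·A₁/A₂ = 1.59·(547/20.0) = 43.5 m/s.
Along the horizontal streamline, P + ½ρv² is constant.
P₂ = P₁ − ½ρ(v₂² − v₁²) = 213000 − ½·1.17·(43.5² − 1.59²) = 213000 − 1100 = 212000 Pa.

P₂ = 212 kPa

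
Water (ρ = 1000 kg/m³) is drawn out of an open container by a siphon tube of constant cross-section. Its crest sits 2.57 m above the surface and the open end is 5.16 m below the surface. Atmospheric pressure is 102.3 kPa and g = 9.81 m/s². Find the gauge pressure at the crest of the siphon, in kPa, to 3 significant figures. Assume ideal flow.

Bernoulli surface→outlet gives ½v² = g·h_out, so v = √(2·9.81·5.16) = 10.1 m/s.
Continuity keeps v the same throughout the tube; from surface to crest, P_atm + 0 = P_top + ½ρv² + ρg·h_top.
P_top = 102300 − ½·1000·10.1² − 1000·9.81·2.57 = 26500 Pa. So P_gauge = P_top − P_atm = -75800 Pa.

P_gauge ≈ -75.8 kPa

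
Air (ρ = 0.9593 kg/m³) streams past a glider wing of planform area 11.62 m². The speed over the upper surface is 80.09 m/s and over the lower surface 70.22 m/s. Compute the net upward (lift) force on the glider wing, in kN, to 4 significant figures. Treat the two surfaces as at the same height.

F ≈ 8.269 kN

With equal heights on the two surfaces, Bernoulli gives P_lower − P_upper = ½ρ(v_upper² − v_lower²).
ΔP = ½·0.9593·(80.09² − 70.22²) = 711.6 Pa.
Lift = ΔP · A = 711.6 × 11.62 = 8269 N.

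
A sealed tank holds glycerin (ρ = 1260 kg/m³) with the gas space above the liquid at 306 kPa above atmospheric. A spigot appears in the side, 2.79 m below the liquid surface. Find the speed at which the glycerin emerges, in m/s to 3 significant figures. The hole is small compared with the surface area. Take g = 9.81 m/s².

Take point 1 at the surface (v₁ ≈ 0) and point 2 at the hole (at atmospheric pressure). Bernoulli: P₁ + ρg h = P_atm + ½ρv₂².
With P₁ − P_atm = 306000 Pa, v₂ = √(2gh + 2ΔP/ρ) = √(2·9.81·2.79 + 2·306000/1260) = 23.2 m/s.

v = 23.2 m/s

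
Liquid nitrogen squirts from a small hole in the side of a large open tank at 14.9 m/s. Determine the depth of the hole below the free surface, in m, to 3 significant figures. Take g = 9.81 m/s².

h ≈ 11.3 m

Inverting v = √(2gh) gives h = v² / 2g.
h = 14.9²/(2·9.81) = 222/19.62 = 11.3 m.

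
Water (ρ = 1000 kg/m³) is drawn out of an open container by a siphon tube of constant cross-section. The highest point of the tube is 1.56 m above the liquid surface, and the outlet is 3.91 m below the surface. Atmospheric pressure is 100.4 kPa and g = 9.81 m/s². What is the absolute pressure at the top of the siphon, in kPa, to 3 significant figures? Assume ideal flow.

Bernoulli surface→outlet gives ½v² = g·h_out, so v = √(2·9.81·3.91) = 8.76 m/s.
The bore is uniform, so the speed at the crest is the same v. Bernoulli surface→crest: P_atm = P_top + ½ρv² + ρg·h_top.
P_top = 100400 − ½·1000·8.76² − 1000·9.81·1.56 = 46700 Pa.

P_top = 46.7 kPa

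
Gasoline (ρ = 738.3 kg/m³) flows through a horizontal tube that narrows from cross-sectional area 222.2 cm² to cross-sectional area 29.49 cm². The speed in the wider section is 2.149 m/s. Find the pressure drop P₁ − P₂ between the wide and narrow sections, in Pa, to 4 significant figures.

ΔP = 95080 Pa

Mass conservation (A₁v₁ = A₂v₂) gives v₂ = 2.149 × 222.2/29.49 = 16.19 m/s.
Bernoulli (h₁ = h₂): P₁ − P₂ = ½ρ(v₂² − v₁²).
P₁ − P₂ = ½·738.3·(16.19² − 2.149²) = ½·738.3·257.6 = 95080 Pa.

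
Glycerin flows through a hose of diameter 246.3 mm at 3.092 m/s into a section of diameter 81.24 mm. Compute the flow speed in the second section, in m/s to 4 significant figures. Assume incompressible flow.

Continuity gives A₁v₁ = A₂v₂, so v₂ = (476.5 cm²)/(51.84 cm²) × 3.092 m/s = 28.42 m/s.

v₂ = 28.42 m/s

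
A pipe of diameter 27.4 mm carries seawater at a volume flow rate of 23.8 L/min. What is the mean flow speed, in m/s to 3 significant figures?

Q = 23.8 L/min = 0.000397 m³/s.
v = Q/A = 0.000397 / 0.000590 = 0.673 m/s.

0.673 m/s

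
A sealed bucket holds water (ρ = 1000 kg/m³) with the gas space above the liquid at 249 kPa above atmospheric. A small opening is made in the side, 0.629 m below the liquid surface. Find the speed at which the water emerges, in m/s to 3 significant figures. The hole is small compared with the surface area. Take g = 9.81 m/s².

Take point 1 at the surface (v₁ ≈ 0) and point 2 at the hole (at atmospheric pressure). Bernoulli: P₁ + ρg h = P_atm + ½ρv₂².
With P₁ − P_atm = 249000 Pa, v₂ = √(2gh + 2ΔP/ρ) = √(2·9.81·0.629 + 2·249000/1000) = 22.6 m/s.

v = 22.6 m/s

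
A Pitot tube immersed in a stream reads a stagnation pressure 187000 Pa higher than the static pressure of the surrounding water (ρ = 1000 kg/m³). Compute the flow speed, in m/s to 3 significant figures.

Bernoulli between the free stream and the stagnation point: ½ρv² = P_stag − P_static.
v = √(2ΔP/ρ) = √(2·187000/1000) = 19.3 m/s.

v ≈ 19.3 m/s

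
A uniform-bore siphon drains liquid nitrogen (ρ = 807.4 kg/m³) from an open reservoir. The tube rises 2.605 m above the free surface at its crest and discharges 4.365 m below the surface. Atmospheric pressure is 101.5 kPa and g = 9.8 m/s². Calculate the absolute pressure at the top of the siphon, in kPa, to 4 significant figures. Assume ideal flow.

The outlet speed comes from Torricelli: v = √(2g·4.365) = 9.250 m/s.
With constant cross-section the crest speed equals v; applying Bernoulli from the surface up to the crest, P_top = P_atm − ½ρv² − ρg·h_top.
P_top = 101500 − ½·807.4·9.250² − 807.4·9.8·2.605 = 46350 Pa.

P_top ≈ 46.35 kPa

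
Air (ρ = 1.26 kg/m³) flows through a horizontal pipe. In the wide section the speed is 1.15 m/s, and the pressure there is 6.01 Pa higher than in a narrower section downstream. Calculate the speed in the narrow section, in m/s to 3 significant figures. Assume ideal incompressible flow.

v₂ ≈ 3.30 m/s

With h₁ = h₂, rearranging Bernoulli gives v₂ = √(v₁² + 2ΔP/ρ).
v₂ = √(1.15² + 2·6.01/1.26) = √(1.32 + 9.54) = 3.30 m/s.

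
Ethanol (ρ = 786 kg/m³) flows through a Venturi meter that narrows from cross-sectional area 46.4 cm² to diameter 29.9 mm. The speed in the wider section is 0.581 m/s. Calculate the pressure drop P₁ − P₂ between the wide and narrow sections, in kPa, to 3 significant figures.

By continuity, v₂ = v₁·A₁/A₂ = 0.581·(46.4/7.02) = 3.84 m/s.
With no height change, Bernoulli's equation is P₁ + ½ρv₁² = P₂ + ½ρv₂².
P₁ − P₂ = ½·786·(3.84² − 0.581²) = ½·786·14.4 = 5660 Pa.

5.66 kPa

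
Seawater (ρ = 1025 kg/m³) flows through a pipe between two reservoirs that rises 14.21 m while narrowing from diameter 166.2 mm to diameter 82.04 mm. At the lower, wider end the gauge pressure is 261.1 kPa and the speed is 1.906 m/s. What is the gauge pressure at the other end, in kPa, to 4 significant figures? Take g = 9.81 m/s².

88.72 kPa

By continuity, v₂ = v₁·A₁/A₂ = 1.906·(216.9/52.86) = 7.822 m/s.
Bernoulli: P₁ + ½ρv₁² + ρg h₁ = P₂ + ½ρv₂² + ρg h₂, so P₂ = P₁ + ½ρ(v₁² − v₂²) − ρg(h₂ − h₁).
P₂ = 261100 + ½·1025·(1.906² − 7.822²) − 1025·9.81·(+14.21) = 261100 + (-29500) − (142900) = 88720 Pa.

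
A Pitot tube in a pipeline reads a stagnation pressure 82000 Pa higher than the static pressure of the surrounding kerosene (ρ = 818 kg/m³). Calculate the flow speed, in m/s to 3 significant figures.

v = 14.2 m/s

The dynamic pressure equals the rise in static pressure at the stagnation point: ΔP = ½ρv².
v = √(2ΔP/ρ) = √(2·82000/818) = 14.2 m/s.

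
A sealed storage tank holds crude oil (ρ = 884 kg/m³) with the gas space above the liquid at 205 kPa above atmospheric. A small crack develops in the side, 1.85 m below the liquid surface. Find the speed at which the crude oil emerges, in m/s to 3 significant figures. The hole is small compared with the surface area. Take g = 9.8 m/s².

Take point 1 at the surface (v₁ ≈ 0) and point 2 at the hole (at atmospheric pressure). Bernoulli: P₁ + ρg h = P_atm + ½ρv₂².
With P₁ − P_atm = 205000 Pa, v₂ = √(2gh + 2ΔP/ρ) = √(2·9.8·1.85 + 2·205000/884) = 22.4 m/s.

22.4 m/s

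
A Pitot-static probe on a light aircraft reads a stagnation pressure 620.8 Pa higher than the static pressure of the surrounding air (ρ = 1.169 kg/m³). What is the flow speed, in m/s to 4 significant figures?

Bernoulli between the free stream and the stagnation point: ½ρv² = P_stag − P_static.
v = √(2ΔP/ρ) = √(2·620.8/1.169) = 32.59 m/s.

v ≈ 32.59 m/s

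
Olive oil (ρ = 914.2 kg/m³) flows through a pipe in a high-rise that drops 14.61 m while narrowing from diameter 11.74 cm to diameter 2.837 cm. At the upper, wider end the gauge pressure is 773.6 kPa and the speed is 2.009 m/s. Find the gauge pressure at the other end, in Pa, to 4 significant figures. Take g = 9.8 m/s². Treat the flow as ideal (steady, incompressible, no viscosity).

P₂ = 365300 Pa

By continuity, v₂ = v₁·A₁/A₂ = 2.009·(108.2/6.321) = 34.40 m/s.
Bernoulli: P₁ + ½ρv₁² + ρg h₁ = P₂ + ½ρv₂² + ρg h₂, so P₂ = P₁ + ½ρ(v₁² − v₂²) − ρg(h₂ − h₁).
P₂ = 773600 + ½·914.2·(2.009² − 34.40²) − 914.2·9.8·(−14.61) = 773600 + (-539200) − (-130900) = 365300 Pa.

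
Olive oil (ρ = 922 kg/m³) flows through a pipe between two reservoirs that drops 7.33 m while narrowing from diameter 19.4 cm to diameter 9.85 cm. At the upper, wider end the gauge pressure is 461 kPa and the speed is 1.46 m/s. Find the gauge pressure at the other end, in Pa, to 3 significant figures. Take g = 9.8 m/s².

The volume flow rate is constant, so v₂ = (A₁/A₂)v₁ = (296/76.2)·1.46 = 5.66 m/s.
Energy conservation along the streamline gives P₂ = P₁ − ½ρ(v₂² − v₁²) − ρg(h₂ − h₁).
P₂ = 461000 + ½·922·(1.46² − 5.66²) − 922·9.8·(−7.33) = 461000 + (-13800) − (-66200) = 513000 Pa.

P₂ = 513000 Pa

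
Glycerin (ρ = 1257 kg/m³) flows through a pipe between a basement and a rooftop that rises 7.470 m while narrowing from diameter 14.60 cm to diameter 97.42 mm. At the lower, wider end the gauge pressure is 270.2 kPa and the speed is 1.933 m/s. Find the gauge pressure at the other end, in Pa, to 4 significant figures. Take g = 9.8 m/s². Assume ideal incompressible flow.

The volume flow rate is constant, so v₂ = (A₁/A₂)v₁ = (167.4/74.54)·1.933 = 4.342 m/s.
Bernoulli: P₁ + ½ρv₁² + ρg h₁ = P₂ + ½ρv₂² + ρg h₂, so P₂ = P₁ + ½ρ(v₁² − v₂²) − ρg(h₂ − h₁).
P₂ = 270200 + ½·1257·(1.933² − 4.342²) − 1257·9.8·(+7.470) = 270200 + (-9498) − (92020) = 168700 Pa.

168700 Pa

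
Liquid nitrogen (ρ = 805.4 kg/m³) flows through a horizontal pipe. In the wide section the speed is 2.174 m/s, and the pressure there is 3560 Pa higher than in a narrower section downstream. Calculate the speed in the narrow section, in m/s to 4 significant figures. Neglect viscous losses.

Along the level pipe P + ½ρv² is conserved, hence v₂² = v₁² + 2(P₁ − P₂)/ρ.
v₂ = √(2.174² + 2·3560/805.4) = √(4.726 + 8.840) = 3.683 m/s.

v₂ = 3.683 m/s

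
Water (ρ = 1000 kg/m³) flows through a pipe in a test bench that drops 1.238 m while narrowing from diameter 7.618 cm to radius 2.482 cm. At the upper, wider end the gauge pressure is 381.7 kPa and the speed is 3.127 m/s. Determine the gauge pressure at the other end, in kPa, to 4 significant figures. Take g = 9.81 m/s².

Continuity gives A₁v₁ = A₂v₂, so v₂ = (45.58 cm²)/(19.35 cm²) × 3.127 m/s = 7.365 m/s.
Energy conservation along the streamline gives P₂ = P₁ − ½ρ(v₂² − v₁²) − ρg(h₂ − h₁).
P₂ = 381700 + ½·1000·(3.127² − 7.365²) − 1000·9.81·(−1.238) = 381700 + (-22230) − (-12140) = 371600 Pa.

371.6 kPa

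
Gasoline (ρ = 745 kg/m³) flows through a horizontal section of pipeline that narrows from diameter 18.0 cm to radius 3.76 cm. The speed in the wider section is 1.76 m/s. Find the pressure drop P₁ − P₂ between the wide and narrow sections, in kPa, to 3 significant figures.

The volume flow rate is constant, so v₂ = (A₁/A₂)v₁ = (254/44.4)·1.76 = 10.1 m/s.
Bernoulli (h₁ = h₂): P₁ − P₂ = ½ρ(v₂² − v₁²).
P₁ − P₂ = ½·745·(10.1² − 1.76²) = ½·745·98.6 = 36700 Pa.

ΔP = 36.7 kPa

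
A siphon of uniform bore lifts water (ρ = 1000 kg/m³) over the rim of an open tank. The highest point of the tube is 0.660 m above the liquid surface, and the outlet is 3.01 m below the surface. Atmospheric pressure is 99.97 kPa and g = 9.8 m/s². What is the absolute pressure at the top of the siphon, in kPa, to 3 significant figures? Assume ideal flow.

P_top = 64.0 kPa

Bernoulli surface→outlet gives ½v² = g·h_out, so v = √(2·9.8·3.01) = 7.68 m/s.
The bore is uniform, so the speed at the crest is the same v. Bernoulli surface→crest: P_atm = P_top + ½ρv² + ρg·h_top.
P_top = 99970 − ½·1000·7.68² − 1000·9.8·0.660 = 64000 Pa.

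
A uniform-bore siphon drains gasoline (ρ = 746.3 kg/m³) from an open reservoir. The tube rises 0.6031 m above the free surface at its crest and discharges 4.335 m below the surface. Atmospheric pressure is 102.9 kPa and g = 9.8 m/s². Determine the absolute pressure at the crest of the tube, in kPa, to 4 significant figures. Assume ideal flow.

66.78 kPa

From the surface to the outlet (both open to atmosphere, surface at rest): v = √(2g·h_out) = √(2·9.8·4.335) = 9.218 m/s.
The bore is uniform, so the speed at the crest is the same v. Bernoulli surface→crest: P_atm = P_top + ½ρv² + ρg·h_top.
P_top = 102900 − ½·746.3·9.218² − 746.3·9.8·0.6031 = 66780 Pa.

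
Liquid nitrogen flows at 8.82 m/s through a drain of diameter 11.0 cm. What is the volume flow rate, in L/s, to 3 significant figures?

Q ≈ 83.8 L/s

Q = A·v = 0.00950 m² × 8.82 m/s = 0.0838 m³/s.
Converting: 0.0838 m³/s × 1000 = 83.8 L/s.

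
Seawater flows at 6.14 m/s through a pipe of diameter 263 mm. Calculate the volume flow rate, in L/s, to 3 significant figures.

334 L/s

Q = A·v = 0.0543 m² × 6.14 m/s = 0.334 m³/s.
Converting: 0.334 m³/s × 1000 = 334 L/s.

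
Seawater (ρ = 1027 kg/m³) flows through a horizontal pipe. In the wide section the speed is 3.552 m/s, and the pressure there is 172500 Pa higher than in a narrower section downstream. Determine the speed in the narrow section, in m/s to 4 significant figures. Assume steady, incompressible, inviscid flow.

Along the level pipe P + ½ρv² is conserved, hence v₂² = v₁² + 2(P₁ − P₂)/ρ.
v₂ = √(3.552² + 2·172500/1027) = √(12.62 + 335.9) = 18.67 m/s.

v₂ ≈ 18.67 m/s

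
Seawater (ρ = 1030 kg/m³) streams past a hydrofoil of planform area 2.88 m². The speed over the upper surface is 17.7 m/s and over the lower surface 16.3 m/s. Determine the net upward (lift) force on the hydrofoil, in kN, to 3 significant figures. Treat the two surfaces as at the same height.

F ≈ 70.6 kN

The faster flow above has the lower pressure; Bernoulli (same height) gives ΔP = ½ρ(v_up² − v_low²).
ΔP = ½·1030·(17.7² − 16.3²) = 24500 Pa.
Lift = ΔP · A = 24500 × 2.88 = 70600 N.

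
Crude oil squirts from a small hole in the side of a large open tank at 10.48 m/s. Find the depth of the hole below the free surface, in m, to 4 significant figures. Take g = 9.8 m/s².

h ≈ 5.604 m

Inverting v = √(2gh) gives h = v² / 2g.
h = 10.48²/(2·9.8) = 109.8/19.60 = 5.604 m.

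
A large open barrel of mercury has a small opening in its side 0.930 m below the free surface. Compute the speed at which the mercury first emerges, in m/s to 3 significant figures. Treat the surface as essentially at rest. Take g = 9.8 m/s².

v ≈ 4.27 m/s

The surface is effectively still and both ends are open, so ½v² = gh and v = √(2·9.8·0.930) = 4.27 m/s.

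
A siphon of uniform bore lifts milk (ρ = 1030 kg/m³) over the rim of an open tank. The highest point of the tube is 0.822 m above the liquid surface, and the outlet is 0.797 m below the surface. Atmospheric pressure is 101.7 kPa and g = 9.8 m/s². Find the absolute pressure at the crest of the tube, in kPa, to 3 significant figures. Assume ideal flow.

Bernoulli surface→outlet gives ½v² = g·h_out, so v = √(2·9.8·0.797) = 3.95 m/s.
With constant cross-section the crest speed equals v; applying Bernoulli from the surface up to the crest, P_top = P_atm − ½ρv² − ρg·h_top.
P_top = 101700 − ½·1030·3.95² − 1030·9.8·0.822 = 85400 Pa.

P_top ≈ 85.4 kPa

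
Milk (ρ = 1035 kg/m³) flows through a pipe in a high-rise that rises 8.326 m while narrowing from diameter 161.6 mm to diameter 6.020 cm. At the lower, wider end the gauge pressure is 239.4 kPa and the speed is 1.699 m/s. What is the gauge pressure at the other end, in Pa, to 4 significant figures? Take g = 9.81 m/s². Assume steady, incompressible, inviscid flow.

P₂ ≈ 78790 Pa

By continuity, v₂ = v₁·A₁/A₂ = 1.699·(205.1/28.46) = 12.24 m/s.
Energy conservation along the streamline gives P₂ = P₁ − ½ρ(v₂² − v₁²) − ρg(h₂ − h₁).
P₂ = 239400 + ½·1035·(1.699² − 12.24²) − 1035·9.81·(+8.326) = 239400 + (-76070) − (84540) = 78790 Pa.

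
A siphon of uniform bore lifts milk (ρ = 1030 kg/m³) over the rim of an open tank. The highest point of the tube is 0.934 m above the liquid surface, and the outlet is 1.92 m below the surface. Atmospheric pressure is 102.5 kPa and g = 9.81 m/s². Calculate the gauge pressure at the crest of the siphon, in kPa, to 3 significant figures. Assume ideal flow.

P_gauge ≈ -28.8 kPa

From the surface to the outlet (both open to atmosphere, surface at rest): v = √(2g·h_out) = √(2·9.81·1.92) = 6.14 m/s.
Continuity keeps v the same throughout the tube; from surface to crest, P_atm + 0 = P_top + ½ρv² + ρg·h_top.
P_top = 102500 − ½·1030·6.14² − 1030·9.81·0.934 = 73700 Pa. So P_gauge = P_top − P_atm = -28800 Pa.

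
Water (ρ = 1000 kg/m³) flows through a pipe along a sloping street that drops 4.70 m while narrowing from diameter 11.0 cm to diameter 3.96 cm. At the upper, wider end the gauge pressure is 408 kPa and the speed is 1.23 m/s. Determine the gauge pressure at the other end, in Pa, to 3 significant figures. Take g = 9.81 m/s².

Mass conservation (A₁v₁ = A₂v₂) gives v₂ = 1.23 × 95.0/12.3 = 9.49 m/s.
Bernoulli: P₁ + ½ρv₁² + ρg h₁ = P₂ + ½ρv₂² + ρg h₂, so P₂ = P₁ + ½ρ(v₁² − v₂²) − ρg(h₂ − h₁).
P₂ = 408000 + ½·1000·(1.23² − 9.49²) − 1000·9.81·(−4.70) = 408000 + (-44300) − (-46100) = 410000 Pa.

410000 Pa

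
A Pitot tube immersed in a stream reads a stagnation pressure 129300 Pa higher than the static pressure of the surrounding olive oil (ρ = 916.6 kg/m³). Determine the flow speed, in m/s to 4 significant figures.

The dynamic pressure equals the rise in static pressure at the stagnation point: ΔP = ½ρv².
v = √(2ΔP/ρ) = √(2·129300/916.6) = 16.80 m/s.

v = 16.80 m/s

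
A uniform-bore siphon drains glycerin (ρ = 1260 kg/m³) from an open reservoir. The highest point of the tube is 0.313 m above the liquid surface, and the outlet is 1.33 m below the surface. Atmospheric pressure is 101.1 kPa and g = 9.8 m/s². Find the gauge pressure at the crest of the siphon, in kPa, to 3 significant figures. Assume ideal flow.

P_gauge ≈ -20.3 kPa

The outlet speed comes from Torricelli: v = √(2g·1.33) = 5.11 m/s.
The bore is uniform, so the speed at the crest is the same v. Bernoulli surface→crest: P_atm = P_top + ½ρv² + ρg·h_top.
P_top = 101100 − ½·1260·5.11² − 1260·9.8·0.313 = 80800 Pa. So P_gauge = P_top − P_atm = -20300 Pa.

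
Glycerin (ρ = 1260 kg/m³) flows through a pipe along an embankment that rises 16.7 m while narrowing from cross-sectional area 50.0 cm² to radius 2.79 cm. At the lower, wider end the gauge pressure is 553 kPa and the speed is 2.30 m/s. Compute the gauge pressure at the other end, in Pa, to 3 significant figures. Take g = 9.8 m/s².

By continuity, v₂ = v₁·A₁/A₂ = 2.30·(50.0/24.5) = 4.70 m/s.
Applying Bernoulli between the two ends and solving for P₂: P₂ = P₁ + ½ρ(v₁² − v₂²) − ρgΔh.
P₂ = 553000 + ½·1260·(2.30² − 4.70²) − 1260·9.8·(+16.7) = 553000 + (-10600) − (206000) = 336000 Pa.

P₂ = 336000 Pa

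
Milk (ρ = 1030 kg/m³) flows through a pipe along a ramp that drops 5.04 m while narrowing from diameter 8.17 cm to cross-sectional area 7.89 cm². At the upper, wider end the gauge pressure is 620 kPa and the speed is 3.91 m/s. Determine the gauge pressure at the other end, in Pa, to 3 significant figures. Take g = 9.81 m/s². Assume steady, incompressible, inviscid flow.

331000 Pa

The volume flow rate is constant, so v₂ = (A₁/A₂)v₁ = (52.4/7.89)·3.91 = 26.0 m/s.
Applying Bernoulli between the two ends and solving for P₂: P₂ = P₁ + ½ρ(v₁² − v₂²) − ρgΔh.
P₂ = 620000 + ½·1030·(3.91² − 26.0²) − 1030·9.81·(−5.04) = 620000 + (-340000) − (-50900) = 331000 Pa.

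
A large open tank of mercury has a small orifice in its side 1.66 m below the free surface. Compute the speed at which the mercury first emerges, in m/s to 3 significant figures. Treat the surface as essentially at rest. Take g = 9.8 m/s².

Torricelli's result v = √(2gh) gives v = √(2·9.8·1.66) = 5.70 m/s.

v ≈ 5.70 m/s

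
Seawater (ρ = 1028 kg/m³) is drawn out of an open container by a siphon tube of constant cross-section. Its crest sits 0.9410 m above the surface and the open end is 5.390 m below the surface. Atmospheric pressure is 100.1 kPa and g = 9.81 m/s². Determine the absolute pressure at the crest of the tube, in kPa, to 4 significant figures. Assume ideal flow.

From the surface to the outlet (both open to atmosphere, surface at rest): v = √(2g·h_out) = √(2·9.81·5.390) = 10.28 m/s.
With constant cross-section the crest speed equals v; applying Bernoulli from the surface up to the crest, P_top = P_atm − ½ρv² − ρg·h_top.
P_top = 100100 − ½·1028·10.28² − 1028·9.81·0.9410 = 36250 Pa.

P_top ≈ 36.25 kPa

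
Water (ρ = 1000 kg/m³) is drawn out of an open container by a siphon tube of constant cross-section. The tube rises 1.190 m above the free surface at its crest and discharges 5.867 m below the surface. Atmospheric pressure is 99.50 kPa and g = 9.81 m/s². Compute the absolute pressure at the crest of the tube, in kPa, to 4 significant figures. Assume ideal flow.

P_top = 30.27 kPa

Bernoulli surface→outlet gives ½v² = g·h_out, so v = √(2·9.81·5.867) = 10.73 m/s.
The bore is uniform, so the speed at the crest is the same v. Bernoulli surface→crest: P_atm = P_top + ½ρv² + ρg·h_top.
P_top = 99500 − ½·1000·10.73² − 1000·9.81·1.190 = 30270 Pa.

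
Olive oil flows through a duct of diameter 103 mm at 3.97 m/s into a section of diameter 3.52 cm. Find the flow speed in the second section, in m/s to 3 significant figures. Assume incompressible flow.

v₂ ≈ 34.0 m/s

Continuity gives A₁v₁ = A₂v₂, so v₂ = (83.3 cm²)/(9.73 cm²) × 3.97 m/s = 34.0 m/s.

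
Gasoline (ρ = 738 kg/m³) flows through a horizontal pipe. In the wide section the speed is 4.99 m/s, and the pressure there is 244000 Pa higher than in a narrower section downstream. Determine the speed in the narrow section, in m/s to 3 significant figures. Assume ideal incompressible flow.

26.2 m/s

Horizontal Bernoulli: P₁ + ½ρv₁² = P₂ + ½ρv₂², so v₂² = v₁² + 2(P₁ − P₂)/ρ.
v₂ = √(4.99² + 2·244000/738) = √(24.9 + 661) = 26.2 m/s.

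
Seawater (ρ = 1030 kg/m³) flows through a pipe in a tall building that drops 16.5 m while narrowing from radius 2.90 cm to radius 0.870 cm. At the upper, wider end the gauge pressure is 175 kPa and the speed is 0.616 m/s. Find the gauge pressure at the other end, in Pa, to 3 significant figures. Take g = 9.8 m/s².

318000 Pa

Continuity gives A₁v₁ = A₂v₂, so v₂ = (26.4 cm²)/(2.38 cm²) × 0.616 m/s = 6.84 m/s.
Bernoulli: P₁ + ½ρv₁² + ρg h₁ = P₂ + ½ρv₂² + ρg h₂, so P₂ = P₁ + ½ρ(v₁² − v₂²) − ρg(h₂ − h₁).
P₂ = 175000 + ½·1030·(0.616² − 6.84²) − 1030·9.8·(−16.5) = 175000 + (-23900) − (-167000) = 318000 Pa.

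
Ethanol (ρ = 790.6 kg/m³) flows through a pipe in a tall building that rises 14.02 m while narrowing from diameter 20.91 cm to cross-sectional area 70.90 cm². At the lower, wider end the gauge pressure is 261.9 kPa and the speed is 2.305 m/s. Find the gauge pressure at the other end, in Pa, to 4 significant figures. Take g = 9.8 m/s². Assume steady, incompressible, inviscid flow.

The volume flow rate is constant, so v₂ = (A₁/A₂)v₁ = (343.4/70.90)·2.305 = 11.16 m/s.
Applying Bernoulli between the two ends and solving for P₂: P₂ = P₁ + ½ρ(v₁² − v₂²) − ρgΔh.
P₂ = 261900 + ½·790.6·(2.305² − 11.16²) − 790.6·9.8·(+14.02) = 261900 + (-47170) − (108600) = 106100 Pa.

P₂ ≈ 106100 Pa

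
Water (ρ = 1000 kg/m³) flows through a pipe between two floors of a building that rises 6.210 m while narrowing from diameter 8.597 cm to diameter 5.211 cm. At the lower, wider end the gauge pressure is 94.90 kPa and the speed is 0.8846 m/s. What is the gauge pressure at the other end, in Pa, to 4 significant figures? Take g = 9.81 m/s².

P₂ = 31470 Pa

By continuity, v₂ = v₁·A₁/A₂ = 0.8846·(58.05/21.33) = 2.408 m/s.
Bernoulli: P₁ + ½ρv₁² + ρg h₁ = P₂ + ½ρv₂² + ρg h₂, so P₂ = P₁ + ½ρ(v₁² − v₂²) − ρg(h₂ − h₁).
P₂ = 94900 + ½·1000·(0.8846² − 2.408²) − 1000·9.81·(+6.210) = 94900 + (-2507) − (60920) = 31470 Pa.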